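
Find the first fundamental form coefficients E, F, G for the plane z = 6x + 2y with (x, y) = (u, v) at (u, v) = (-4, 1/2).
E = 37;  F = 12;  G = 5

Partials: r_u = (1, 0, 6), r_v = (0, 1, 2). As functions of (u, v):
  E = r_u · r_u = 37,
  F = r_u · r_v = 12,
  G = r_v · r_v = 5.
Evaluating at (u, v) = (-4, 1/2): E = 37, F = 12, G = 5.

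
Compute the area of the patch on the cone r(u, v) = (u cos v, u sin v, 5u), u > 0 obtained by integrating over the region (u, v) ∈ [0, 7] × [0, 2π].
Area = 49*sqrt(26)*pi

Area = ∫∫ √(EG − F²) du dv with √(EG − F²) = sqrt(26)*Abs(u). Integrating over [0, 7] × [0, 2π] gives 49*sqrt(26)*pi.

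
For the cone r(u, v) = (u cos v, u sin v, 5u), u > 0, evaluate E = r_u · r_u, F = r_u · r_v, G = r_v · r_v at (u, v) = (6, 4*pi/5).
E = 26;  F = 0;  G = 36

Partials: r_u = (cos(v), sin(v), 5), r_v = (-u*sin(v), u*cos(v), 0). As functions of (u, v):
  E = r_u · r_u = 26,
  F = r_u · r_v = 0,
  G = r_v · r_v = u^2.
Evaluating at (u, v) = (6, 4*pi/5): E = 26, F = 0, G = 36.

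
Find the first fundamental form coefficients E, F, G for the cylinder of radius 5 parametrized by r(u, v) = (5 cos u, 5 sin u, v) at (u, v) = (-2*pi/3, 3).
E = 25;  F = 0;  G = 1

Partials: r_u = (-5*sin(u), 5*cos(u), 0), r_v = (0, 0, 1). As functions of (u, v):
  E = r_u · r_u = 25,
  F = r_u · r_v = 0,
  G = r_v · r_v = 1.
Evaluating at (u, v) = (-2*pi/3, 3): E = 25, F = 0, G = 1.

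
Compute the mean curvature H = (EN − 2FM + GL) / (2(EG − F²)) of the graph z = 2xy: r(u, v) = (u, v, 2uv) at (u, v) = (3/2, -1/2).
H = 6*sqrt(11)/121

With E = 4*v^2 + 1, F = 4*u*v, G = 4*u^2 + 1, L = 0, M = 2/sqrt(4*u^2 + 4*v^2 + 1), N = 0, assemble
  H = (EN − 2FM + GL) / (2(EG − F²)) = -8*u*v/(4*u^2 + 4*v^2 + 1)^(3/2).
At (u, v) = (3/2, -1/2): H = 6*sqrt(11)/121.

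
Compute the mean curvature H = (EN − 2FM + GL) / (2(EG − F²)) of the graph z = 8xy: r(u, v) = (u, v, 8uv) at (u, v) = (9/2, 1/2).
H = -1152*sqrt(1313)/1723969

With E = 64*v^2 + 1, F = 64*u*v, G = 64*u^2 + 1, L = 0, M = 8/sqrt(64*u^2 + 64*v^2 + 1), N = 0, assemble
  H = (EN − 2FM + GL) / (2(EG − F²)) = -512*u*v/(64*u^2 + 64*v^2 + 1)^(3/2).
At (u, v) = (9/2, 1/2): H = -1152*sqrt(1313)/1723969.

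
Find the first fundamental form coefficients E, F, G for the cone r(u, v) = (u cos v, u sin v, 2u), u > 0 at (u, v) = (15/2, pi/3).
E = 5;  F = 0;  G = 225/4

Partials: r_u = (cos(v), sin(v), 2), r_v = (-u*sin(v), u*cos(v), 0). As functions of (u, v):
  E = r_u · r_u = 5,
  F = r_u · r_v = 0,
  G = r_v · r_v = u^2.
Evaluating at (u, v) = (15/2, pi/3): E = 5, F = 0, G = 225/4.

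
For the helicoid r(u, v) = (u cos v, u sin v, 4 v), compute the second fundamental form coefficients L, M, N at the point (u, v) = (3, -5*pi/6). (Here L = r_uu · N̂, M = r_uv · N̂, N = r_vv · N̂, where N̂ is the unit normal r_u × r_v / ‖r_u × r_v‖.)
L = 0;  M = -4/5;  N = 0

Compute the unit normal N̂(u, v) = (4*sin(v)/sqrt(u^2 + 16), -4*cos(v)/sqrt(u^2 + 16), u/sqrt(u^2 + 16)), and the second partials r_uu, r_uv, r_vv. Take dot products:
  L(u, v) = r_uu · N̂ = 0,
  M(u, v) = r_uv · N̂ = -4/sqrt(u^2 + 16),
  N(u, v) = r_vv · N̂ = 0.
Evaluating at (u, v) = (3, -5*pi/6):
  L = 0, M = -4/5, N = 0.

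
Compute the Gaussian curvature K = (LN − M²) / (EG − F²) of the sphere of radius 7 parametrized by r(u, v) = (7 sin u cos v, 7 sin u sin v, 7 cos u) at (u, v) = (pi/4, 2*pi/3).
K = 1/49

Coefficients of the first fundamental form: E = 49, F = 0, G = 49*sin(u)^2.
Coefficients of the second fundamental form: L = -7*sin(u)/Abs(sin(u)), M = 0, N = -7*sin(u)^3/Abs(sin(u)).
Assemble K = (LN − M²)/(EG − F²) = 1/49. At (u, v) = (pi/4, 2*pi/3): K = 1/49.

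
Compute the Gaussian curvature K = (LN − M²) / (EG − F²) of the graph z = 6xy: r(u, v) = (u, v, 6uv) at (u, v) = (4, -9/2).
K = -9/426409

Coefficients of the first fundamental form: E = 36*v^2 + 1, F = 36*u*v, G = 36*u^2 + 1.
Coefficients of the second fundamental form: L = 0, M = 6/sqrt(36*u^2 + 36*v^2 + 1), N = 0.
Assemble K = (LN − M²)/(EG − F²) = -36/(1296*u^4 + 2592*u^2*v^2 + 72*u^2 + 1296*v^4 + 72*v^2 + 1). At (u, v) = (4, -9/2): K = -9/426409.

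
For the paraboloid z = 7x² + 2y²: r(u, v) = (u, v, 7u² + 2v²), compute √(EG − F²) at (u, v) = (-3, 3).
√(EG − F²)|_{(-3, 3)} = sqrt(1909)

E = 196*u^2 + 1, F = 56*u*v, G = 16*v^2 + 1; EG − F² = 196*u^2 + 16*v^2 + 1; √(EG − F²) = sqrt(196*u^2 + 16*v^2 + 1). At the given point: sqrt(1909).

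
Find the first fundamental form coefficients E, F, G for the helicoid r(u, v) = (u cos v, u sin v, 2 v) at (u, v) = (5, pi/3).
E = 1;  F = 0;  G = 29

Partials: r_u = (cos(v), sin(v), 0), r_v = (-u*sin(v), u*cos(v), 2). As functions of (u, v):
  E = r_u · r_u = 1,
  F = r_u · r_v = 0,
  G = r_v · r_v = u^2 + 4.
Evaluating at (u, v) = (5, pi/3): E = 1, F = 0, G = 29.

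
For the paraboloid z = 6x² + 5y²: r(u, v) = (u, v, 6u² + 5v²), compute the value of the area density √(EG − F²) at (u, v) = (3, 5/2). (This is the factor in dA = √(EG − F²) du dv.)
√(EG − F²)|_{(3, 5/2)} = 31*sqrt(2)

E = 144*u^2 + 1, F = 120*u*v, G = 100*v^2 + 1, so EG − F² = 144*u^2 + 100*v^2 + 1. Taking the positive square root: √(EG − F²) = sqrt(144*u^2 + 100*v^2 + 1). At (u, v) = (3, 5/2): 31*sqrt(2).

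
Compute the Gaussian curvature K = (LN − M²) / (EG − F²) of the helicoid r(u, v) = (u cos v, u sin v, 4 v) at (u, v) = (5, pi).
K = -16/1681

Coefficients of the first fundamental form: E = 1, F = 0, G = u^2 + 16.
Coefficients of the second fundamental form: L = 0, M = -4/sqrt(u^2 + 16), N = 0.
Assemble K = (LN − M²)/(EG − F²) = -16/(u^2 + 16)^2. At (u, v) = (5, pi): K = -16/1681.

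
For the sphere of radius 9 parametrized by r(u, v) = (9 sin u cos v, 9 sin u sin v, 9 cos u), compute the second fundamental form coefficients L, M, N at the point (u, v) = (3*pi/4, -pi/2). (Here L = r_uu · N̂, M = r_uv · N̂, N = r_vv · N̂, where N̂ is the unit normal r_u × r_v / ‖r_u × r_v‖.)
L = -9;  M = 0;  N = -9/2

Compute the unit normal N̂(u, v) = (sin(u)^2*cos(v)/Abs(sin(u)), sin(u)^2*sin(v)/Abs(sin(u)), sin(2*u)/(2*Abs(sin(u)))), and the second partials r_uu, r_uv, r_vv. Take dot products:
  L(u, v) = r_uu · N̂ = -9*sin(u)/Abs(sin(u)),
  M(u, v) = r_uv · N̂ = 0,
  N(u, v) = r_vv · N̂ = -9*sin(u)^3/Abs(sin(u)).
Evaluating at (u, v) = (3*pi/4, -pi/2):
  L = -9, M = 0, N = -9/2.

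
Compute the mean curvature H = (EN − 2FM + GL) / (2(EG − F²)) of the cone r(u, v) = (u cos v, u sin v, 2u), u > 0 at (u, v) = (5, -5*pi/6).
H = sqrt(5)/25

With E = 5, F = 0, G = u^2, L = 0, M = 0, N = 2*sqrt(5)*u^2/(5*Abs(u)), assemble
  H = (EN − 2FM + GL) / (2(EG − F²)) = sqrt(5)/(5*Abs(u)).
At (u, v) = (5, -5*pi/6): H = sqrt(5)/25.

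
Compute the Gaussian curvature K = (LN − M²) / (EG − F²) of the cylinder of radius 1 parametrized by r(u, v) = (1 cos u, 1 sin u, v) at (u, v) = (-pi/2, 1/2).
K = 0

Coefficients of the first fundamental form: E = 1, F = 0, G = 1.
Coefficients of the second fundamental form: L = -1, M = 0, N = 0.
Assemble K = (LN − M²)/(EG − F²) = 0. At (u, v) = (-pi/2, 1/2): K = 0.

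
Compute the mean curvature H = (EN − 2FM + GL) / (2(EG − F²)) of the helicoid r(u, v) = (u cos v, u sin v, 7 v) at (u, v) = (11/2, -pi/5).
H = 0

With E = 1, F = 0, G = u^2 + 49, L = 0, M = -7/sqrt(u^2 + 49), N = 0, assemble
  H = (EN − 2FM + GL) / (2(EG − F²)) = 0.
At (u, v) = (11/2, -pi/5): H = 0.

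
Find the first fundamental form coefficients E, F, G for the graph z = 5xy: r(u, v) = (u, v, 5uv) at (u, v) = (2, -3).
E = 226;  F = -150;  G = 101

Partials: r_u = (1, 0, 5*v), r_v = (0, 1, 5*u). As functions of (u, v):
  E = r_u · r_u = 25*v^2 + 1,
  F = r_u · r_v = 25*u*v,
  G = r_v · r_v = 25*u^2 + 1.
Evaluating at (u, v) = (2, -3): E = 226, F = -150, G = 101.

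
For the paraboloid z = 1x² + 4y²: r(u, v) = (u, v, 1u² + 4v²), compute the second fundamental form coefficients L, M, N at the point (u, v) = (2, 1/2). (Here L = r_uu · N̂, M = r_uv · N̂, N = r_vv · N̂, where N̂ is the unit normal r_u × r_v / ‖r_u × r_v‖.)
L = 2*sqrt(33)/33;  M = 0;  N = 8*sqrt(33)/33

Compute the unit normal N̂(u, v) = (-2*u/sqrt(4*u^2 + 64*v^2 + 1), -8*v/sqrt(4*u^2 + 64*v^2 + 1), 1/sqrt(4*u^2 + 64*v^2 + 1)), and the second partials r_uu, r_uv, r_vv. Take dot products:
  L(u, v) = r_uu · N̂ = 2/sqrt(4*u^2 + 64*v^2 + 1),
  M(u, v) = r_uv · N̂ = 0,
  N(u, v) = r_vv · N̂ = 8/sqrt(4*u^2 + 64*v^2 + 1).
Evaluating at (u, v) = (2, 1/2):
  L = 2*sqrt(33)/33, M = 0, N = 8*sqrt(33)/33.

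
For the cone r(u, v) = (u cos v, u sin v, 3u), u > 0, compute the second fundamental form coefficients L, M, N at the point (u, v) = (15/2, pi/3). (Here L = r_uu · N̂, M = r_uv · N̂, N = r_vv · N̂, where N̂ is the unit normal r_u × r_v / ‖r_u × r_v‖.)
L = 0;  M = 0;  N = 9*sqrt(10)/4

Compute the unit normal N̂(u, v) = (-3*sqrt(10)*u*cos(v)/(10*Abs(u)), -3*sqrt(10)*u*sin(v)/(10*Abs(u)), sqrt(10)*u/(10*Abs(u))), and the second partials r_uu, r_uv, r_vv. Take dot products:
  L(u, v) = r_uu · N̂ = 0,
  M(u, v) = r_uv · N̂ = 0,
  N(u, v) = r_vv · N̂ = 3*sqrt(10)*u^2/(10*Abs(u)).
Evaluating at (u, v) = (15/2, pi/3):
  L = 0, M = 0, N = 9*sqrt(10)/4.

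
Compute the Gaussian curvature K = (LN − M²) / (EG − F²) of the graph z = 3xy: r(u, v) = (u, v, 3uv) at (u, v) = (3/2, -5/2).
K = -36/24025

Coefficients of the first fundamental form: E = 9*v^2 + 1, F = 9*u*v, G = 9*u^2 + 1.
Coefficients of the second fundamental form: L = 0, M = 3/sqrt(9*u^2 + 9*v^2 + 1), N = 0.
Assemble K = (LN − M²)/(EG − F²) = -9/(81*u^4 + 162*u^2*v^2 + 18*u^2 + 81*v^4 + 18*v^2 + 1). At (u, v) = (3/2, -5/2): K = -36/24025.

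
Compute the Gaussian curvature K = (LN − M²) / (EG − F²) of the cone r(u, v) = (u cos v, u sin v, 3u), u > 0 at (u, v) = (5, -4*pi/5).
K = 0

Coefficients of the first fundamental form: E = 10, F = 0, G = u^2.
Coefficients of the second fundamental form: L = 0, M = 0, N = 3*sqrt(10)*u^2/(10*Abs(u)).
Assemble K = (LN − M²)/(EG − F²) = 0. At (u, v) = (5, -4*pi/5): K = 0.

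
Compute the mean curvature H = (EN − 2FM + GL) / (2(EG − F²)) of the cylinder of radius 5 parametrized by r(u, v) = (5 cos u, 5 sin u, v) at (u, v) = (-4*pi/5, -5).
H = -1/10

With E = 25, F = 0, G = 1, L = -5, M = 0, N = 0, assemble
  H = (EN − 2FM + GL) / (2(EG − F²)) = -1/10.
At (u, v) = (-4*pi/5, -5): H = -1/10.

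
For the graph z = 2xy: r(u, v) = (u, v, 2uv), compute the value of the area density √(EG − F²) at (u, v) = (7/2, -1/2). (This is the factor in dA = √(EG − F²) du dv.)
√(EG − F²)|_{(7/2, -1/2)} = sqrt(51)

E = 4*v^2 + 1, F = 4*u*v, G = 4*u^2 + 1, so EG − F² = 4*u^2 + 4*v^2 + 1. Taking the positive square root: √(EG − F²) = sqrt(4*u^2 + 4*v^2 + 1). At (u, v) = (7/2, -1/2): sqrt(51).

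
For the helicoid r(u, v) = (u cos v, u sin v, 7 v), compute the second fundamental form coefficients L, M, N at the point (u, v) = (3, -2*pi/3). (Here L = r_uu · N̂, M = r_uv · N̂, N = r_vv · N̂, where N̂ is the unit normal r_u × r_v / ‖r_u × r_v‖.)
L = 0;  M = -7*sqrt(58)/58;  N = 0

Compute the unit normal N̂(u, v) = (7*sin(v)/sqrt(u^2 + 49), -7*cos(v)/sqrt(u^2 + 49), u/sqrt(u^2 + 49)), and the second partials r_uu, r_uv, r_vv. Take dot products:
  L(u, v) = r_uu · N̂ = 0,
  M(u, v) = r_uv · N̂ = -7/sqrt(u^2 + 49),
  N(u, v) = r_vv · N̂ = 0.
Evaluating at (u, v) = (3, -2*pi/3):
  L = 0, M = -7*sqrt(58)/58, N = 0.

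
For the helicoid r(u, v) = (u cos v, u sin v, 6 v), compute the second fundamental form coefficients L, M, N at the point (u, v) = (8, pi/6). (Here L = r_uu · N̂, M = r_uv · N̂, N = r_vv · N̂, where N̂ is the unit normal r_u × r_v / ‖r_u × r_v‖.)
L = 0;  M = -3/5;  N = 0

Compute the unit normal N̂(u, v) = (6*sin(v)/sqrt(u^2 + 36), -6*cos(v)/sqrt(u^2 + 36), u/sqrt(u^2 + 36)), and the second partials r_uu, r_uv, r_vv. Take dot products:
  L(u, v) = r_uu · N̂ = 0,
  M(u, v) = r_uv · N̂ = -6/sqrt(u^2 + 36),
  N(u, v) = r_vv · N̂ = 0.
Evaluating at (u, v) = (8, pi/6):
  L = 0, M = -3/5, N = 0.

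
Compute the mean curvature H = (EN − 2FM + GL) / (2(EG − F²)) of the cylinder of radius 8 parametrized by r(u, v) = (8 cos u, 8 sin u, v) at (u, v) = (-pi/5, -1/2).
H = -1/16

With E = 64, F = 0, G = 1, L = -8, M = 0, N = 0, assemble
  H = (EN − 2FM + GL) / (2(EG − F²)) = -1/16.
At (u, v) = (-pi/5, -1/2): H = -1/16.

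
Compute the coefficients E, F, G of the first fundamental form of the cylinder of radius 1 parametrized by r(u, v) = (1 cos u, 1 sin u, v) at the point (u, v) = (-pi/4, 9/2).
E = 1;  F = 0;  G = 1

Partials: r_u = (-sin(u), cos(u), 0), r_v = (0, 0, 1). As functions of (u, v):
  E = r_u · r_u = 1,
  F = r_u · r_v = 0,
  G = r_v · r_v = 1.
Evaluating at (u, v) = (-pi/4, 9/2): E = 1, F = 0, G = 1.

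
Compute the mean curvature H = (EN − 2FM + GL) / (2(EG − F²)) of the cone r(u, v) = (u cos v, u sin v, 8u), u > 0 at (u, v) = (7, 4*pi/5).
H = 4*sqrt(65)/455

With E = 65, F = 0, G = u^2, L = 0, M = 0, N = 8*sqrt(65)*u^2/(65*Abs(u)), assemble
  H = (EN − 2FM + GL) / (2(EG − F²)) = 4*sqrt(65)/(65*Abs(u)).
At (u, v) = (7, 4*pi/5): H = 4*sqrt(65)/455.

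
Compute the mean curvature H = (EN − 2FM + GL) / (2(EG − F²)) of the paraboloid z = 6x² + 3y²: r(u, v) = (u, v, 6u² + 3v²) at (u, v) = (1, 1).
H = 657*sqrt(181)/32761

With E = 144*u^2 + 1, F = 72*u*v, G = 36*v^2 + 1, L = 12/sqrt(144*u^2 + 36*v^2 + 1), M = 0, N = 6/sqrt(144*u^2 + 36*v^2 + 1), assemble
  H = (EN − 2FM + GL) / (2(EG − F²)) = 9*(48*u^2 + 24*v^2 + 1)/(144*u^2 + 36*v^2 + 1)^(3/2).
At (u, v) = (1, 1): H = 657*sqrt(181)/32761.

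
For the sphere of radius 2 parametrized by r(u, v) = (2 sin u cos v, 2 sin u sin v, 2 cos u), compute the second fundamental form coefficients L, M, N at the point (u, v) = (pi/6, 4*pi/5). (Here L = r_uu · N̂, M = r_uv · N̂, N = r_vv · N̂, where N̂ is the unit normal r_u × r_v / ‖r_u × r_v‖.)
L = -2;  M = 0;  N = -1/2

Compute the unit normal N̂(u, v) = (sin(u)^2*cos(v)/Abs(sin(u)), sin(u)^2*sin(v)/Abs(sin(u)), sin(2*u)/(2*Abs(sin(u)))), and the second partials r_uu, r_uv, r_vv. Take dot products:
  L(u, v) = r_uu · N̂ = -2*sin(u)/Abs(sin(u)),
  M(u, v) = r_uv · N̂ = 0,
  N(u, v) = r_vv · N̂ = -2*sin(u)^3/Abs(sin(u)).
Evaluating at (u, v) = (pi/6, 4*pi/5):
  L = -2, M = 0, N = -1/2.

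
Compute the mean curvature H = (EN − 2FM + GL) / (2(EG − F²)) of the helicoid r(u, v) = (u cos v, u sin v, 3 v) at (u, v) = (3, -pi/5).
H = 0

With E = 1, F = 0, G = u^2 + 9, L = 0, M = -3/sqrt(u^2 + 9), N = 0, assemble
  H = (EN − 2FM + GL) / (2(EG − F²)) = 0.
At (u, v) = (3, -pi/5): H = 0.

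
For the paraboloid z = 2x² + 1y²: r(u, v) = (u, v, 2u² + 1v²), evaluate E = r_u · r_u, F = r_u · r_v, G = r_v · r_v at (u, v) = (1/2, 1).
E = 5;  F = 4;  G = 5

Partials: r_u = (1, 0, 4*u), r_v = (0, 1, 2*v). As functions of (u, v):
  E = r_u · r_u = 16*u^2 + 1,
  F = r_u · r_v = 8*u*v,
  G = r_v · r_v = 4*v^2 + 1.
Evaluating at (u, v) = (1/2, 1): E = 5, F = 4, G = 5.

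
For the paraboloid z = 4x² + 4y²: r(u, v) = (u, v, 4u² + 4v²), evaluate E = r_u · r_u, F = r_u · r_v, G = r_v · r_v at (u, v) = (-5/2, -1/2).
E = 401;  F = 80;  G = 17

Partials: r_u = (1, 0, 8*u), r_v = (0, 1, 8*v). As functions of (u, v):
  E = r_u · r_u = 64*u^2 + 1,
  F = r_u · r_v = 64*u*v,
  G = r_v · r_v = 64*v^2 + 1.
Evaluating at (u, v) = (-5/2, -1/2): E = 401, F = 80, G = 17.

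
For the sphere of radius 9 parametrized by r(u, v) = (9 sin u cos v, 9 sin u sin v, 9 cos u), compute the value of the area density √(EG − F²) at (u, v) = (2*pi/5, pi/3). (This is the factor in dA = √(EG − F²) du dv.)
√(EG − F²)|_{(2*pi/5, pi/3)} = 81*sqrt(2*sqrt(5) + 10)/4

E = 81, F = 0, G = 81*sin(u)^2, so EG − F² = 6561*sin(u)^2. Taking the positive square root: √(EG − F²) = 81*Abs(sin(u)). At (u, v) = (2*pi/5, pi/3): 81*sqrt(2*sqrt(5) + 10)/4.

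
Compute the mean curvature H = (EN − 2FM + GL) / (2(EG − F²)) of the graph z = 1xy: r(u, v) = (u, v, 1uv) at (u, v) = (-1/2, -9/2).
H = -9*sqrt(86)/3698

With E = v^2 + 1, F = u*v, G = u^2 + 1, L = 0, M = 1/sqrt(u^2 + v^2 + 1), N = 0, assemble
  H = (EN − 2FM + GL) / (2(EG − F²)) = -u*v/(u^2 + v^2 + 1)^(3/2).
At (u, v) = (-1/2, -9/2): H = -9*sqrt(86)/3698.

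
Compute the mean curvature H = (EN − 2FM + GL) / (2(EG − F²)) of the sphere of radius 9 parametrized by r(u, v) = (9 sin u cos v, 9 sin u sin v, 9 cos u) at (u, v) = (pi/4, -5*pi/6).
H = -1/9

With E = 81, F = 0, G = 81*sin(u)^2, L = -9*sin(u)/Abs(sin(u)), M = 0, N = -9*sin(u)^3/Abs(sin(u)), assemble
  H = (EN − 2FM + GL) / (2(EG − F²)) = -sin(u)/(9*Abs(sin(u))).
At (u, v) = (pi/4, -5*pi/6): H = -1/9.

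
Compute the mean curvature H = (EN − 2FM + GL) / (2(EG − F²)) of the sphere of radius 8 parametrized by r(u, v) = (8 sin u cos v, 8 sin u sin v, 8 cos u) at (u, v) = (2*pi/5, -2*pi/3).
H = -1/8

With E = 64, F = 0, G = 64*sin(u)^2, L = -8*sin(u)/Abs(sin(u)), M = 0, N = -8*sin(u)^3/Abs(sin(u)), assemble
  H = (EN − 2FM + GL) / (2(EG − F²)) = -sin(u)/(8*Abs(sin(u))).
At (u, v) = (2*pi/5, -2*pi/3): H = -1/8.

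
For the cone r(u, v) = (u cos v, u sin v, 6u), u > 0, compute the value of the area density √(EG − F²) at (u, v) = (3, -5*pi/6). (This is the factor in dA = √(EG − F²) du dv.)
√(EG − F²)|_{(3, -5*pi/6)} = 3*sqrt(37)

E = 37, F = 0, G = u^2, so EG − F² = 37*u^2. Taking the positive square root: √(EG − F²) = sqrt(37)*Abs(u). At (u, v) = (3, -5*pi/6): 3*sqrt(37).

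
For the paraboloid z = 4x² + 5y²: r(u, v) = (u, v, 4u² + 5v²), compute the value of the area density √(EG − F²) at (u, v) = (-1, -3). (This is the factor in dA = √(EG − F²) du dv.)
√(EG − F²)|_{(-1, -3)} = sqrt(965)

E = 64*u^2 + 1, F = 80*u*v, G = 100*v^2 + 1, so EG − F² = 64*u^2 + 100*v^2 + 1. Taking the positive square root: √(EG − F²) = sqrt(64*u^2 + 100*v^2 + 1). At (u, v) = (-1, -3): sqrt(965).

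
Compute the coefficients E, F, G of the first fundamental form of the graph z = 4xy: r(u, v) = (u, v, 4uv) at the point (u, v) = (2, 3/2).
E = 37;  F = 48;  G = 65

Partials: r_u = (1, 0, 4*v), r_v = (0, 1, 4*u). As functions of (u, v):
  E = r_u · r_u = 16*v^2 + 1,
  F = r_u · r_v = 16*u*v,
  G = r_v · r_v = 16*u^2 + 1.
Evaluating at (u, v) = (2, 3/2): E = 37, F = 48, G = 65.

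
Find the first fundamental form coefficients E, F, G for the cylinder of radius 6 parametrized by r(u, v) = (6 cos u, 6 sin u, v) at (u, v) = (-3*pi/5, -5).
E = 36;  F = 0;  G = 1

Partials: r_u = (-6*sin(u), 6*cos(u), 0), r_v = (0, 0, 1). As functions of (u, v):
  E = r_u · r_u = 36,
  F = r_u · r_v = 0,
  G = r_v · r_v = 1.
Evaluating at (u, v) = (-3*pi/5, -5): E = 36, F = 0, G = 1.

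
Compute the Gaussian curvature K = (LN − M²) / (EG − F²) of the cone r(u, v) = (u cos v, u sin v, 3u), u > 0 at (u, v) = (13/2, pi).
K = 0

Coefficients of the first fundamental form: E = 10, F = 0, G = u^2.
Coefficients of the second fundamental form: L = 0, M = 0, N = 3*sqrt(10)*u^2/(10*Abs(u)).
Assemble K = (LN − M²)/(EG − F²) = 0. At (u, v) = (13/2, pi): K = 0.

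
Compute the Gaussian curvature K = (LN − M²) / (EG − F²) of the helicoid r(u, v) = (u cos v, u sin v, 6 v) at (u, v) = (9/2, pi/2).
K = -64/5625

Coefficients of the first fundamental form: E = 1, F = 0, G = u^2 + 36.
Coefficients of the second fundamental form: L = 0, M = -6/sqrt(u^2 + 36), N = 0.
Assemble K = (LN − M²)/(EG − F²) = -36/(u^2 + 36)^2. At (u, v) = (9/2, pi/2): K = -64/5625.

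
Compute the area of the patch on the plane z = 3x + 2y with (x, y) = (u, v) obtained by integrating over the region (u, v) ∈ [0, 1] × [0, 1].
Area = sqrt(14)

Area = ∫∫ √(EG − F²) du dv with √(EG − F²) = sqrt(14). Integrating over [0, 1] × [0, 1] gives sqrt(14).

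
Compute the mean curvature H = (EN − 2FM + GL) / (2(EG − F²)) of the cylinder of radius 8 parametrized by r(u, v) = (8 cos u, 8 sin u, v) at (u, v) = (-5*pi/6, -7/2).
H = -1/16

With E = 64, F = 0, G = 1, L = -8, M = 0, N = 0, assemble
  H = (EN − 2FM + GL) / (2(EG − F²)) = -1/16.
At (u, v) = (-5*pi/6, -7/2): H = -1/16.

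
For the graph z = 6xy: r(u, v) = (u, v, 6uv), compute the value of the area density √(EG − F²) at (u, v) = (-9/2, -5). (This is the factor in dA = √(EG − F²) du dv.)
√(EG − F²)|_{(-9/2, -5)} = sqrt(1630)

E = 36*v^2 + 1, F = 36*u*v, G = 36*u^2 + 1, so EG − F² = 36*u^2 + 36*v^2 + 1. Taking the positive square root: √(EG − F²) = sqrt(36*u^2 + 36*v^2 + 1). At (u, v) = (-9/2, -5): sqrt(1630).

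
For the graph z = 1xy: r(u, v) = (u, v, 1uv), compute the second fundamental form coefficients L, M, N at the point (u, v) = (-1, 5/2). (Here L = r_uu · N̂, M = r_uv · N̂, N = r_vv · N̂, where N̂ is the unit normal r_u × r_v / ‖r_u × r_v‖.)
L = 0;  M = 2*sqrt(33)/33;  N = 0

Compute the unit normal N̂(u, v) = (-v/sqrt(u^2 + v^2 + 1), -u/sqrt(u^2 + v^2 + 1), 1/sqrt(u^2 + v^2 + 1)), and the second partials r_uu, r_uv, r_vv. Take dot products:
  L(u, v) = r_uu · N̂ = 0,
  M(u, v) = r_uv · N̂ = 1/sqrt(u^2 + v^2 + 1),
  N(u, v) = r_vv · N̂ = 0.
Evaluating at (u, v) = (-1, 5/2):
  L = 0, M = 2*sqrt(33)/33, N = 0.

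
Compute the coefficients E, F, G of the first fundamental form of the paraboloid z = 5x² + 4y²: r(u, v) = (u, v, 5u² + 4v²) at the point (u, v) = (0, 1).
E = 1;  F = 0;  G = 65

Partials: r_u = (1, 0, 10*u), r_v = (0, 1, 8*v). As functions of (u, v):
  E = r_u · r_u = 100*u^2 + 1,
  F = r_u · r_v = 80*u*v,
  G = r_v · r_v = 64*v^2 + 1.
Evaluating at (u, v) = (0, 1): E = 1, F = 0, G = 65.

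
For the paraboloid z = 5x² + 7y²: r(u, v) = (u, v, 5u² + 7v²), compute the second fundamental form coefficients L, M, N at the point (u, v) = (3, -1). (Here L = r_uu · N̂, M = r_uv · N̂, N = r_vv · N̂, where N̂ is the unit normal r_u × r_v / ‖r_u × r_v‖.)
L = 10*sqrt(1097)/1097;  M = 0;  N = 14*sqrt(1097)/1097

Compute the unit normal N̂(u, v) = (-10*u/sqrt(100*u^2 + 196*v^2 + 1), -14*v/sqrt(100*u^2 + 196*v^2 + 1), 1/sqrt(100*u^2 + 196*v^2 + 1)), and the second partials r_uu, r_uv, r_vv. Take dot products:
  L(u, v) = r_uu · N̂ = 10/sqrt(100*u^2 + 196*v^2 + 1),
  M(u, v) = r_uv · N̂ = 0,
  N(u, v) = r_vv · N̂ = 14/sqrt(100*u^2 + 196*v^2 + 1).
Evaluating at (u, v) = (3, -1):
  L = 10*sqrt(1097)/1097, M = 0, N = 14*sqrt(1097)/1097.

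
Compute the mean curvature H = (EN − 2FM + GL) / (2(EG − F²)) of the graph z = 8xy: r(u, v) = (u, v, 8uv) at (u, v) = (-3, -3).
H = -4608*sqrt(1153)/1329409

With E = 64*v^2 + 1, F = 64*u*v, G = 64*u^2 + 1, L = 0, M = 8/sqrt(64*u^2 + 64*v^2 + 1), N = 0, assemble
  H = (EN − 2FM + GL) / (2(EG − F²)) = -512*u*v/(64*u^2 + 64*v^2 + 1)^(3/2).
At (u, v) = (-3, -3): H = -4608*sqrt(1153)/1329409.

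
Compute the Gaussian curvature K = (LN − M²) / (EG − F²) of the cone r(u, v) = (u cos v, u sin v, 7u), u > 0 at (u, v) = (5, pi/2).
K = 0

Coefficients of the first fundamental form: E = 50, F = 0, G = u^2.
Coefficients of the second fundamental form: L = 0, M = 0, N = 7*sqrt(2)*u^2/(10*Abs(u)).
Assemble K = (LN − M²)/(EG − F²) = 0. At (u, v) = (5, pi/2): K = 0.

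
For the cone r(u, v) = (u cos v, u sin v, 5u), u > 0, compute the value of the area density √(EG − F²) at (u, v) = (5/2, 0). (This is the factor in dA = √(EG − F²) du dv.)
√(EG − F²)|_{(5/2, 0)} = 5*sqrt(26)/2

E = 26, F = 0, G = u^2, so EG − F² = 26*u^2. Taking the positive square root: √(EG − F²) = sqrt(26)*Abs(u). At (u, v) = (5/2, 0): 5*sqrt(26)/2.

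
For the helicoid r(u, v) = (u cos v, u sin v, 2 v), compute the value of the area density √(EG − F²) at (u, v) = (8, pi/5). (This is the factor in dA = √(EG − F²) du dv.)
√(EG − F²)|_{(8, pi/5)} = 2*sqrt(17)

E = 1, F = 0, G = u^2 + 4, so EG − F² = u^2 + 4. Taking the positive square root: √(EG − F²) = sqrt(u^2 + 4). At (u, v) = (8, pi/5): 2*sqrt(17).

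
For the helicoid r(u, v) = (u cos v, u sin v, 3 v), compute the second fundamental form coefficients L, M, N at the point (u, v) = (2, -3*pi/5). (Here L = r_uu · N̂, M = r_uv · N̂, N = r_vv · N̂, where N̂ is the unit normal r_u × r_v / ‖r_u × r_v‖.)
L = 0;  M = -3*sqrt(13)/13;  N = 0

Compute the unit normal N̂(u, v) = (3*sin(v)/sqrt(u^2 + 9), -3*cos(v)/sqrt(u^2 + 9), u/sqrt(u^2 + 9)), and the second partials r_uu, r_uv, r_vv. Take dot products:
  L(u, v) = r_uu · N̂ = 0,
  M(u, v) = r_uv · N̂ = -3/sqrt(u^2 + 9),
  N(u, v) = r_vv · N̂ = 0.
Evaluating at (u, v) = (2, -3*pi/5):
  L = 0, M = -3*sqrt(13)/13, N = 0.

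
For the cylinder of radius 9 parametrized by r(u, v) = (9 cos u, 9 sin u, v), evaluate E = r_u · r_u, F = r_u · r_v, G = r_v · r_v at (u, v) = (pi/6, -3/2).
E = 81;  F = 0;  G = 1

Partials: r_u = (-9*sin(u), 9*cos(u), 0), r_v = (0, 0, 1). As functions of (u, v):
  E = r_u · r_u = 81,
  F = r_u · r_v = 0,
  G = r_v · r_v = 1.
Evaluating at (u, v) = (pi/6, -3/2): E = 81, F = 0, G = 1.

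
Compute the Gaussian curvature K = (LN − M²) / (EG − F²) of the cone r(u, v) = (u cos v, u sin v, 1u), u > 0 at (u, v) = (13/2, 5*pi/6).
K = 0

Coefficients of the first fundamental form: E = 2, F = 0, G = u^2.
Coefficients of the second fundamental form: L = 0, M = 0, N = sqrt(2)*u^2/(2*Abs(u)).
Assemble K = (LN − M²)/(EG − F²) = 0. At (u, v) = (13/2, 5*pi/6): K = 0.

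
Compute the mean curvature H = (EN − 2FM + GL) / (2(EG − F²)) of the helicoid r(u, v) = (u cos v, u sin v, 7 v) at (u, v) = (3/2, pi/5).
H = 0

With E = 1, F = 0, G = u^2 + 49, L = 0, M = -7/sqrt(u^2 + 49), N = 0, assemble
  H = (EN − 2FM + GL) / (2(EG − F²)) = 0.
At (u, v) = (3/2, pi/5): H = 0.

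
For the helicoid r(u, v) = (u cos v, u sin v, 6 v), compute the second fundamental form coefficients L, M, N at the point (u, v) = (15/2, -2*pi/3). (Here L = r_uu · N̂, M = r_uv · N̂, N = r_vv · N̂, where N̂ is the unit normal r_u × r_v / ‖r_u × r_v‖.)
L = 0;  M = -4*sqrt(41)/41;  N = 0

Compute the unit normal N̂(u, v) = (6*sin(v)/sqrt(u^2 + 36), -6*cos(v)/sqrt(u^2 + 36), u/sqrt(u^2 + 36)), and the second partials r_uu, r_uv, r_vv. Take dot products:
  L(u, v) = r_uu · N̂ = 0,
  M(u, v) = r_uv · N̂ = -6/sqrt(u^2 + 36),
  N(u, v) = r_vv · N̂ = 0.
Evaluating at (u, v) = (15/2, -2*pi/3):
  L = 0, M = -4*sqrt(41)/41, N = 0.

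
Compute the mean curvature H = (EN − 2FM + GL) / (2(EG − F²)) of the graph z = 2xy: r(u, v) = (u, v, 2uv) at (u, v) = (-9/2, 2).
H = 18*sqrt(2)/343

With E = 4*v^2 + 1, F = 4*u*v, G = 4*u^2 + 1, L = 0, M = 2/sqrt(4*u^2 + 4*v^2 + 1), N = 0, assemble
  H = (EN − 2FM + GL) / (2(EG − F²)) = -8*u*v/(4*u^2 + 4*v^2 + 1)^(3/2).
At (u, v) = (-9/2, 2): H = 18*sqrt(2)/343.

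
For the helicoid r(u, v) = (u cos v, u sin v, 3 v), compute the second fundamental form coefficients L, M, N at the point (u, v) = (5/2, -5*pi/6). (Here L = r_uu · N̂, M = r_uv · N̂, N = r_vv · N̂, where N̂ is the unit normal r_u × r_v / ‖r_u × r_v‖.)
L = 0;  M = -6*sqrt(61)/61;  N = 0

Compute the unit normal N̂(u, v) = (3*sin(v)/sqrt(u^2 + 9), -3*cos(v)/sqrt(u^2 + 9), u/sqrt(u^2 + 9)), and the second partials r_uu, r_uv, r_vv. Take dot products:
  L(u, v) = r_uu · N̂ = 0,
  M(u, v) = r_uv · N̂ = -3/sqrt(u^2 + 9),
  N(u, v) = r_vv · N̂ = 0.
Evaluating at (u, v) = (5/2, -5*pi/6):
  L = 0, M = -6*sqrt(61)/61, N = 0.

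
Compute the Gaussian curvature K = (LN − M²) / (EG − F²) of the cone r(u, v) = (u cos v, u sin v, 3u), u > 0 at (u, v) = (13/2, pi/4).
K = 0

Coefficients of the first fundamental form: E = 10, F = 0, G = u^2.
Coefficients of the second fundamental form: L = 0, M = 0, N = 3*sqrt(10)*u^2/(10*Abs(u)).
Assemble K = (LN − M²)/(EG − F²) = 0. At (u, v) = (13/2, pi/4): K = 0.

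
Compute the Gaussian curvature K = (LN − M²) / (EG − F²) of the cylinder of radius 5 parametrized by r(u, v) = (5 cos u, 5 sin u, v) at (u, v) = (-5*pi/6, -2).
K = 0

Coefficients of the first fundamental form: E = 25, F = 0, G = 1.
Coefficients of the second fundamental form: L = -5, M = 0, N = 0.
Assemble K = (LN − M²)/(EG − F²) = 0. At (u, v) = (-5*pi/6, -2): K = 0.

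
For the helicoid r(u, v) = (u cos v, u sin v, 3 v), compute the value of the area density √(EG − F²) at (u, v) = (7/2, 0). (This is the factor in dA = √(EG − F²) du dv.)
√(EG − F²)|_{(7/2, 0)} = sqrt(85)/2

E = 1, F = 0, G = u^2 + 9, so EG − F² = u^2 + 9. Taking the positive square root: √(EG − F²) = sqrt(u^2 + 9). At (u, v) = (7/2, 0): sqrt(85)/2.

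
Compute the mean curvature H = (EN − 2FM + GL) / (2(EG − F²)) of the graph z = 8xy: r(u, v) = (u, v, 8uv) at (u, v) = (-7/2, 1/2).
H = 896*sqrt(89)/213867

With E = 64*v^2 + 1, F = 64*u*v, G = 64*u^2 + 1, L = 0, M = 8/sqrt(64*u^2 + 64*v^2 + 1), N = 0, assemble
  H = (EN − 2FM + GL) / (2(EG − F²)) = -512*u*v/(64*u^2 + 64*v^2 + 1)^(3/2).
At (u, v) = (-7/2, 1/2): H = 896*sqrt(89)/213867.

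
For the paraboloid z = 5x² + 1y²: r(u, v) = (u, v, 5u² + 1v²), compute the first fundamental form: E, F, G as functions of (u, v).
E = 100*u^2 + 1;  F = 20*u*v;  G = 4*v^2 + 1

Compute partials: r_u = (1, 0, 10*u), r_v = (0, 1, 2*v). Then
  E = r_u · r_u = 100*u^2 + 1,
  F = r_u · r_v = 20*u*v,
  G = r_v · r_v = 4*v^2 + 1.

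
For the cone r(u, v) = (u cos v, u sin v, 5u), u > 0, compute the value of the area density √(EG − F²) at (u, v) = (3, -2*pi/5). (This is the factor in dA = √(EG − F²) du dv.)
√(EG − F²)|_{(3, -2*pi/5)} = 3*sqrt(26)

E = 26, F = 0, G = u^2, so EG − F² = 26*u^2. Taking the positive square root: √(EG − F²) = sqrt(26)*Abs(u). At (u, v) = (3, -2*pi/5): 3*sqrt(26).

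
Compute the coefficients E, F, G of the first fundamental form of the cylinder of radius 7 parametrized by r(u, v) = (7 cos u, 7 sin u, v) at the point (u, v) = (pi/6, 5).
E = 49;  F = 0;  G = 1

Partials: r_u = (-7*sin(u), 7*cos(u), 0), r_v = (0, 0, 1). As functions of (u, v):
  E = r_u · r_u = 49,
  F = r_u · r_v = 0,
  G = r_v · r_v = 1.
Evaluating at (u, v) = (pi/6, 5): E = 49, F = 0, G = 1.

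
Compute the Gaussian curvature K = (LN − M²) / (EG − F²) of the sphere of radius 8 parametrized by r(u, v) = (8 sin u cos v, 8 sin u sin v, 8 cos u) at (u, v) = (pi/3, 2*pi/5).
K = 1/64

Coefficients of the first fundamental form: E = 64, F = 0, G = 64*sin(u)^2.
Coefficients of the second fundamental form: L = -8*sin(u)/Abs(sin(u)), M = 0, N = -8*sin(u)^3/Abs(sin(u)).
Assemble K = (LN − M²)/(EG − F²) = 1/64. At (u, v) = (pi/3, 2*pi/5): K = 1/64.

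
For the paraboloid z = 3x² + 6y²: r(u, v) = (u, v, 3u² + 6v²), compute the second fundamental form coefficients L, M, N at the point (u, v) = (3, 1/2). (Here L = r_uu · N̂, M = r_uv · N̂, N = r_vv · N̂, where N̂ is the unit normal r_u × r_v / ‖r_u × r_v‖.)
L = 6/19;  M = 0;  N = 12/19

Compute the unit normal N̂(u, v) = (-6*u/sqrt(36*u^2 + 144*v^2 + 1), -12*v/sqrt(36*u^2 + 144*v^2 + 1), 1/sqrt(36*u^2 + 144*v^2 + 1)), and the second partials r_uu, r_uv, r_vv. Take dot products:
  L(u, v) = r_uu · N̂ = 6/sqrt(36*u^2 + 144*v^2 + 1),
  M(u, v) = r_uv · N̂ = 0,
  N(u, v) = r_vv · N̂ = 12/sqrt(36*u^2 + 144*v^2 + 1).
Evaluating at (u, v) = (3, 1/2):
  L = 6/19, M = 0, N = 12/19.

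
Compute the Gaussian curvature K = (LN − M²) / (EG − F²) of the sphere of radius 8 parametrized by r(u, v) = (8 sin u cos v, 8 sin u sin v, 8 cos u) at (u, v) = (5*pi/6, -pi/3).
K = 1/64

Coefficients of the first fundamental form: E = 64, F = 0, G = 64*sin(u)^2.
Coefficients of the second fundamental form: L = -8*sin(u)/Abs(sin(u)), M = 0, N = -8*sin(u)^3/Abs(sin(u)).
Assemble K = (LN − M²)/(EG − F²) = 1/64. At (u, v) = (5*pi/6, -pi/3): K = 1/64.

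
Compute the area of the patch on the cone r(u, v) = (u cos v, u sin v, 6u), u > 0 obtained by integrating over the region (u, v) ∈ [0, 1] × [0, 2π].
Area = sqrt(37)*pi

Area = ∫∫ √(EG − F²) du dv with √(EG − F²) = sqrt(37)*Abs(u). Integrating over [0, 1] × [0, 2π] gives sqrt(37)*pi.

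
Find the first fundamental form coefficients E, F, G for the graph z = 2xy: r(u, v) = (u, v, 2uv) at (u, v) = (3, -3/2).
E = 10;  F = -18;  G = 37

Partials: r_u = (1, 0, 2*v), r_v = (0, 1, 2*u). As functions of (u, v):
  E = r_u · r_u = 4*v^2 + 1,
  F = r_u · r_v = 4*u*v,
  G = r_v · r_v = 4*u^2 + 1.
Evaluating at (u, v) = (3, -3/2): E = 10, F = -18, G = 37.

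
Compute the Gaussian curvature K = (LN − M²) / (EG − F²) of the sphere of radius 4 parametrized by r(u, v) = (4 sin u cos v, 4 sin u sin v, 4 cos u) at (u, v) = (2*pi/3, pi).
K = 1/16

Coefficients of the first fundamental form: E = 16, F = 0, G = 16*sin(u)^2.
Coefficients of the second fundamental form: L = -4*sin(u)/Abs(sin(u)), M = 0, N = -4*sin(u)^3/Abs(sin(u)).
Assemble K = (LN − M²)/(EG − F²) = 1/16. At (u, v) = (2*pi/3, pi): K = 1/16.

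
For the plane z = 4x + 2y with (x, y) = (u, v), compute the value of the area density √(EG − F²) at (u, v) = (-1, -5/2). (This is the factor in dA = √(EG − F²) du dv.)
√(EG − F²)|_{(-1, -5/2)} = sqrt(21)

E = 17, F = 8, G = 5, so EG − F² = 21. Taking the positive square root: √(EG − F²) = sqrt(21). At (u, v) = (-1, -5/2): sqrt(21).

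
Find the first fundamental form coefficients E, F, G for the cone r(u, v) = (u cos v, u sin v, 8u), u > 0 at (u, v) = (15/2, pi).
E = 65;  F = 0;  G = 225/4

Partials: r_u = (cos(v), sin(v), 8), r_v = (-u*sin(v), u*cos(v), 0). As functions of (u, v):
  E = r_u · r_u = 65,
  F = r_u · r_v = 0,
  G = r_v · r_v = u^2.
Evaluating at (u, v) = (15/2, pi): E = 65, F = 0, G = 225/4.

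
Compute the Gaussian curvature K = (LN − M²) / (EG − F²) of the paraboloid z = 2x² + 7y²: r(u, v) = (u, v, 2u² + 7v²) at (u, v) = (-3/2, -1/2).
K = 14/1849

Coefficients of the first fundamental form: E = 16*u^2 + 1, F = 56*u*v, G = 196*v^2 + 1.
Coefficients of the second fundamental form: L = 4/sqrt(16*u^2 + 196*v^2 + 1), M = 0, N = 14/sqrt(16*u^2 + 196*v^2 + 1).
Assemble K = (LN − M²)/(EG − F²) = 56/(256*u^4 + 6272*u^2*v^2 + 32*u^2 + 38416*v^4 + 392*v^2 + 1). At (u, v) = (-3/2, -1/2): K = 14/1849.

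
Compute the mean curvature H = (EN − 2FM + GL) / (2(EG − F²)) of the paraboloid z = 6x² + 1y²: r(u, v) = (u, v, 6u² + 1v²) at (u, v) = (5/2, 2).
H = 1003*sqrt(917)/840889

With E = 144*u^2 + 1, F = 24*u*v, G = 4*v^2 + 1, L = 12/sqrt(144*u^2 + 4*v^2 + 1), M = 0, N = 2/sqrt(144*u^2 + 4*v^2 + 1), assemble
  H = (EN − 2FM + GL) / (2(EG − F²)) = (144*u^2 + 24*v^2 + 7)/(144*u^2 + 4*v^2 + 1)^(3/2).
At (u, v) = (5/2, 2): H = 1003*sqrt(917)/840889.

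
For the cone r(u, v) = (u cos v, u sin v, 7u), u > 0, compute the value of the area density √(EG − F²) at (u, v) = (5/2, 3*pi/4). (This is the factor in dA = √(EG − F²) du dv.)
√(EG − F²)|_{(5/2, 3*pi/4)} = 25*sqrt(2)/2

E = 50, F = 0, G = u^2, so EG − F² = 50*u^2. Taking the positive square root: √(EG − F²) = 5*sqrt(2)*Abs(u). At (u, v) = (5/2, 3*pi/4): 25*sqrt(2)/2.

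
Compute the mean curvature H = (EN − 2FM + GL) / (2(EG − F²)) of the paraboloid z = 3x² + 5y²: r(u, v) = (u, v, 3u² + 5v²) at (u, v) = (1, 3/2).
H = 863*sqrt(262)/68644

With E = 36*u^2 + 1, F = 60*u*v, G = 100*v^2 + 1, L = 6/sqrt(36*u^2 + 100*v^2 + 1), M = 0, N = 10/sqrt(36*u^2 + 100*v^2 + 1), assemble
  H = (EN − 2FM + GL) / (2(EG − F²)) = 4*(45*u^2 + 75*v^2 + 2)/(36*u^2 + 100*v^2 + 1)^(3/2).
At (u, v) = (1, 3/2): H = 863*sqrt(262)/68644.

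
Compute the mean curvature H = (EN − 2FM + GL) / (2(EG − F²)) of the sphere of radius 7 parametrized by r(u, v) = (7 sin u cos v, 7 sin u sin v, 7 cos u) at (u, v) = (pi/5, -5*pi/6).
H = -1/7

With E = 49, F = 0, G = 49*sin(u)^2, L = -7*sin(u)/Abs(sin(u)), M = 0, N = -7*sin(u)^3/Abs(sin(u)), assemble
  H = (EN − 2FM + GL) / (2(EG − F²)) = -sin(u)/(7*Abs(sin(u))).
At (u, v) = (pi/5, -5*pi/6): H = -1/7.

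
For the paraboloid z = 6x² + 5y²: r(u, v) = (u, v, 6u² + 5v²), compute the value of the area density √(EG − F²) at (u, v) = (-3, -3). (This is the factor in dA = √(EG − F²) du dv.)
√(EG − F²)|_{(-3, -3)} = 13*sqrt(13)

E = 144*u^2 + 1, F = 120*u*v, G = 100*v^2 + 1, so EG − F² = 144*u^2 + 100*v^2 + 1. Taking the positive square root: √(EG − F²) = sqrt(144*u^2 + 100*v^2 + 1). At (u, v) = (-3, -3): 13*sqrt(13).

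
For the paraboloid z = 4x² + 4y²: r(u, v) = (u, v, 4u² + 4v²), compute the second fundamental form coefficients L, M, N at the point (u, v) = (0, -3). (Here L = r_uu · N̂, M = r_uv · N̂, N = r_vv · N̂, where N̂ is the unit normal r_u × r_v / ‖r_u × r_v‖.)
L = 8*sqrt(577)/577;  M = 0;  N = 8*sqrt(577)/577

Compute the unit normal N̂(u, v) = (-8*u/sqrt(64*u^2 + 64*v^2 + 1), -8*v/sqrt(64*u^2 + 64*v^2 + 1), 1/sqrt(64*u^2 + 64*v^2 + 1)), and the second partials r_uu, r_uv, r_vv. Take dot products:
  L(u, v) = r_uu · N̂ = 8/sqrt(64*u^2 + 64*v^2 + 1),
  M(u, v) = r_uv · N̂ = 0,
  N(u, v) = r_vv · N̂ = 8/sqrt(64*u^2 + 64*v^2 + 1).
Evaluating at (u, v) = (0, -3):
  L = 8*sqrt(577)/577, M = 0, N = 8*sqrt(577)/577.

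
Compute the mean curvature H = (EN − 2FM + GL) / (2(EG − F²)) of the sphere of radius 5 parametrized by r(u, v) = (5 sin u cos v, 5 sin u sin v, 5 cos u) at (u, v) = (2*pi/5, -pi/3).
H = -1/5

With E = 25, F = 0, G = 25*sin(u)^2, L = -5*sin(u)/Abs(sin(u)), M = 0, N = -5*sin(u)^3/Abs(sin(u)), assemble
  H = (EN − 2FM + GL) / (2(EG − F²)) = -sin(u)/(5*Abs(sin(u))).
At (u, v) = (2*pi/5, -pi/3): H = -1/5.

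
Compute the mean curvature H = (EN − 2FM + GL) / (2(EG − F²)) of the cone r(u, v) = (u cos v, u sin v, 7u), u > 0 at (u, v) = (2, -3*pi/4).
H = 7*sqrt(2)/40

With E = 50, F = 0, G = u^2, L = 0, M = 0, N = 7*sqrt(2)*u^2/(10*Abs(u)), assemble
  H = (EN − 2FM + GL) / (2(EG − F²)) = 7*sqrt(2)/(20*Abs(u)).
At (u, v) = (2, -3*pi/4): H = 7*sqrt(2)/40.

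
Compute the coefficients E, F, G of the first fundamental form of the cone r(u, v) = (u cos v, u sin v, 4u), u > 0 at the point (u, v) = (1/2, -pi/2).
E = 17;  F = 0;  G = 1/4

Partials: r_u = (cos(v), sin(v), 4), r_v = (-u*sin(v), u*cos(v), 0). As functions of (u, v):
  E = r_u · r_u = 17,
  F = r_u · r_v = 0,
  G = r_v · r_v = u^2.
Evaluating at (u, v) = (1/2, -pi/2): E = 17, F = 0, G = 1/4.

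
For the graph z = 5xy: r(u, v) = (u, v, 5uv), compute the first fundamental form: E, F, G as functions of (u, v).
E = 25*v^2 + 1;  F = 25*u*v;  G = 25*u^2 + 1

Compute partials: r_u = (1, 0, 5*v), r_v = (0, 1, 5*u). Then
  E = r_u · r_u = 25*v^2 + 1,
  F = r_u · r_v = 25*u*v,
  G = r_v · r_v = 25*u^2 + 1.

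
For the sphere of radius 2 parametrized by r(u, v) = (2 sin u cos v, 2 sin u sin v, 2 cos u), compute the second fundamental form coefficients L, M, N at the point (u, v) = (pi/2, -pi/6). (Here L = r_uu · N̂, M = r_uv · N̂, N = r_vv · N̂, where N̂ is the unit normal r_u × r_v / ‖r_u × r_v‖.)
L = -2;  M = 0;  N = -2

Compute the unit normal N̂(u, v) = (sin(u)^2*cos(v)/Abs(sin(u)), sin(u)^2*sin(v)/Abs(sin(u)), sin(2*u)/(2*Abs(sin(u)))), and the second partials r_uu, r_uv, r_vv. Take dot products:
  L(u, v) = r_uu · N̂ = -2*sin(u)/Abs(sin(u)),
  M(u, v) = r_uv · N̂ = 0,
  N(u, v) = r_vv · N̂ = -2*sin(u)^3/Abs(sin(u)).
Evaluating at (u, v) = (pi/2, -pi/6):
  L = -2, M = 0, N = -2.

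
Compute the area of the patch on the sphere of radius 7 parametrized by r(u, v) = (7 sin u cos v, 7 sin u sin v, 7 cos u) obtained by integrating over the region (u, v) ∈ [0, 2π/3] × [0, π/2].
Area = 147*pi/4

Area = ∫∫ √(EG − F²) du dv with √(EG − F²) = 49*Abs(sin(u)). Integrating over [0, 2π/3] × [0, π/2] gives 147*pi/4.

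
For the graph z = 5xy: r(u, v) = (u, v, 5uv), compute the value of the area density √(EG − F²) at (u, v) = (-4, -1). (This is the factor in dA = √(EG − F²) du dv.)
√(EG − F²)|_{(-4, -1)} = sqrt(426)

E = 25*v^2 + 1, F = 25*u*v, G = 25*u^2 + 1, so EG − F² = 25*u^2 + 25*v^2 + 1. Taking the positive square root: √(EG − F²) = sqrt(25*u^2 + 25*v^2 + 1). At (u, v) = (-4, -1): sqrt(426).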